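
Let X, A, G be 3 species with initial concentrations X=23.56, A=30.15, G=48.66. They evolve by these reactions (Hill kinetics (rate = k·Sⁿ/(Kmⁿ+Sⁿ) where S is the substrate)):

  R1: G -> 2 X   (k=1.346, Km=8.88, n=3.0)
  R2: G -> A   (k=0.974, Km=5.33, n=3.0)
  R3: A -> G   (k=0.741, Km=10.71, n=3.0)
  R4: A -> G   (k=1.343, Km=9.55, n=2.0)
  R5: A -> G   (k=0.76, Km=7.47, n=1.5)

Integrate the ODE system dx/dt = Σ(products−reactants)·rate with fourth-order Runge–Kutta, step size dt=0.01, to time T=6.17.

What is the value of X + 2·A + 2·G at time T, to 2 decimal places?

Value at T = 181.18

Check how each reaction changes W = X + 2·A + 2·G (weight of products minus weight of reactants):
R1: G -> 2 X: (1·2) − (2·1) = 2 − 2 = 0
R2: G -> A: (2·1) − (2·1) = 2 − 2 = 0
R3: A -> G: (2·1) − (2·1) = 2 − 2 = 0
R4: A -> G: (2·1) − (2·1) = 2 − 2 = 0
R5: A -> G: (2·1) − (2·1) = 2 − 2 = 0
Every reaction leaves W unchanged, so W is conserved and no simulation is needed: W(T) = W(0) = 23.56 + 2·30.15 + 2·48.66 = 181.18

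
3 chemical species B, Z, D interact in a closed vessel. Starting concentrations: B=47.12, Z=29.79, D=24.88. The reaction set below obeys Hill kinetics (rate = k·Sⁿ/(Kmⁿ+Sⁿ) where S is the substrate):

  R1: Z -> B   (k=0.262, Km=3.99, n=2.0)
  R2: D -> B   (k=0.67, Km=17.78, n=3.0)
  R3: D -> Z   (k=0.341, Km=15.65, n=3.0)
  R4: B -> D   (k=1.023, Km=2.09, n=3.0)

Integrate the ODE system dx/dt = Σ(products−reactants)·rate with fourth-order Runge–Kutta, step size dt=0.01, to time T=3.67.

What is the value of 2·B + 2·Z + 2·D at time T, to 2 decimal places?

Check how each reaction changes W = 2·B + 2·Z + 2·D (weight of products minus weight of reactants):
R1: Z -> B: (2·1) − (2·1) = 2 − 2 = 0
R2: D -> B: (2·1) − (2·1) = 2 − 2 = 0
R3: D -> Z: (2·1) − (2·1) = 2 − 2 = 0
R4: B -> D: (2·1) − (2·1) = 2 − 2 = 0
Every reaction leaves W unchanged, so W is conserved and no simulation is needed: W(T) = W(0) = 2·47.12 + 2·29.79 + 2·24.88 = 203.58

Value at T = 203.58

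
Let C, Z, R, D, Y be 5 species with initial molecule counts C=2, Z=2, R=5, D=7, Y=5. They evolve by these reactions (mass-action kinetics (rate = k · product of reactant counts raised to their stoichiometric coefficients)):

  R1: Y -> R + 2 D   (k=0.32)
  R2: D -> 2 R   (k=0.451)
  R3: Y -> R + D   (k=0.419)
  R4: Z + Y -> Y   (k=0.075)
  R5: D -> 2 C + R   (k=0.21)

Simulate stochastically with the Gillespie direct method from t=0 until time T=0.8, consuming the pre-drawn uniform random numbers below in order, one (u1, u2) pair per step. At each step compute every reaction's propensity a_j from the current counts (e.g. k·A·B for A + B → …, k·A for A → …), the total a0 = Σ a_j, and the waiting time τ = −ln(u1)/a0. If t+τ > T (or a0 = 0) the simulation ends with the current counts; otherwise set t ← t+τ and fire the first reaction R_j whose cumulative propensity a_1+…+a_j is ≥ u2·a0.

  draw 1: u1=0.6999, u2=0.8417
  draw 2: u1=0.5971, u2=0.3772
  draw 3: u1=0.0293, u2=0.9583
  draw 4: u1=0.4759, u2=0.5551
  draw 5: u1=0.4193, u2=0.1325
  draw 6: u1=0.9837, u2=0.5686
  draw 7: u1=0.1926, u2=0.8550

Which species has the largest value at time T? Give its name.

t=0.000: C=2 Z=2 R=5 D=7 Y=5
Draw 1: a1=1.600, a2=3.157, a3=2.095, a4=0.750, a5=1.470, a0=9.072; τ=−ln(0.6999)/9.072=0.039 → t=0.039; u2·a0=0.8417·9.072=7.636; a1+…+a4=7.602 < 7.636 ≤ a1+…+a5=9.072 → R5 fires; C=4 Z=2 R=6 D=6 Y=5
Draw 2: a1=1.600, a2=2.706, a3=2.095, a4=0.750, a5=1.260, a0=8.411; τ=−ln(0.5971)/8.411=0.061 → t=0.101; u2·a0=0.3772·8.411=3.173; a1=1.600 < 3.173 ≤ a1+a2=4.306 → R2 fires; C=4 Z=2 R=8 D=5 Y=5
Draw 3: a1=1.600, a2=2.255, a3=2.095, a4=0.750, a5=1.050, a0=7.750; τ=−ln(0.0293)/7.750=0.456 → t=0.556; u2·a0=0.9583·7.750=7.427; a1+…+a4=6.700 < 7.427 ≤ a1+…+a5=7.750 → R5 fires; C=6 Z=2 R=9 D=4 Y=5
Draw 4: a1=1.600, a2=1.804, a3=2.095, a4=0.750, a5=0.840, a0=7.089; τ=−ln(0.4759)/7.089=0.105 → t=0.661; u2·a0=0.5551·7.089=3.935; a1+a2=3.404 < 3.935 ≤ a1+…+a3=5.499 → R3 fires; C=6 Z=2 R=10 D=5 Y=4
Draw 5: a1=1.280, a2=2.255, a3=1.676, a4=0.600, a5=1.050, a0=6.861; τ=−ln(0.4193)/6.861=0.127 → t=0.788; u2·a0=0.1325·6.861=0.909 ≤ a1=1.280 → R1 fires; C=6 Z=2 R=11 D=7 Y=3
Draw 6: a1=0.960, a2=3.157, a3=1.257, a4=0.450, a5=1.470, a0=7.294; τ=−ln(0.9837)/7.294=0.002 → t=0.790; u2·a0=0.5686·7.294=4.147; a1+a2=4.117 < 4.147 ≤ a1+…+a3=5.374 → R3 fires; C=6 Z=2 R=12 D=8 Y=2
Draw 7: a1=0.640, a2=3.608, a3=0.838, a4=0.300, a5=1.680, a0=7.066; τ=−ln(0.1926)/7.066=0.233 → t=1.023 > T=0.8: stop.
At T=0.8: C=6 Z=2 R=12 D=8 Y=2; the largest is R.

Dominant species at T: R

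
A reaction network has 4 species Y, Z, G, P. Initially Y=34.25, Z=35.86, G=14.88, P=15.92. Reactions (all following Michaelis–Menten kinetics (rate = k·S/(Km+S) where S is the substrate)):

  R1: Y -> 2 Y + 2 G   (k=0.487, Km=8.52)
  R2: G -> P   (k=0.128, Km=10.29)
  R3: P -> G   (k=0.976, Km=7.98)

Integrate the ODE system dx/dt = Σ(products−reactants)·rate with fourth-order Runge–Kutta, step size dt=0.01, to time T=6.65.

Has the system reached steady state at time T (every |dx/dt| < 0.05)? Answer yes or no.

Steady state at T: no

RK4 with dt=0.01: 665 steps to T=6.65. Trajectory (selected grid times):
t=0.00: Y=34.25 Z=35.86 G=14.88 P=15.92
t=0.74: Y=34.54 Z=35.86 G=15.88 P=15.50
t=1.48: Y=34.83 Z=35.86 G=16.87 P=15.08
t=2.22: Y=35.12 Z=35.86 G=17.86 P=14.67
t=2.96: Y=35.41 Z=35.86 G=18.85 P=14.27
t=3.69: Y=35.69 Z=35.86 G=19.82 P=13.87
t=4.43: Y=35.99 Z=35.86 G=20.79 P=13.48
t=5.17: Y=36.28 Z=35.86 G=21.76 P=13.09
t=5.91: Y=36.57 Z=35.86 G=22.73 P=12.71
t=6.65: Y=36.86 Z=35.86 G=23.69 P=12.33
Rates at T: R1=0.3956, R2=0.0892, R3=0.5926
dx/dt at T (Σ net stoichiometry × rate): Y=+0.3956, Z=+0.0000, G=+1.2945, P=-0.5034
Largest |dx/dt| is |+1.2945| (G) ≥ 0.05 → not steady.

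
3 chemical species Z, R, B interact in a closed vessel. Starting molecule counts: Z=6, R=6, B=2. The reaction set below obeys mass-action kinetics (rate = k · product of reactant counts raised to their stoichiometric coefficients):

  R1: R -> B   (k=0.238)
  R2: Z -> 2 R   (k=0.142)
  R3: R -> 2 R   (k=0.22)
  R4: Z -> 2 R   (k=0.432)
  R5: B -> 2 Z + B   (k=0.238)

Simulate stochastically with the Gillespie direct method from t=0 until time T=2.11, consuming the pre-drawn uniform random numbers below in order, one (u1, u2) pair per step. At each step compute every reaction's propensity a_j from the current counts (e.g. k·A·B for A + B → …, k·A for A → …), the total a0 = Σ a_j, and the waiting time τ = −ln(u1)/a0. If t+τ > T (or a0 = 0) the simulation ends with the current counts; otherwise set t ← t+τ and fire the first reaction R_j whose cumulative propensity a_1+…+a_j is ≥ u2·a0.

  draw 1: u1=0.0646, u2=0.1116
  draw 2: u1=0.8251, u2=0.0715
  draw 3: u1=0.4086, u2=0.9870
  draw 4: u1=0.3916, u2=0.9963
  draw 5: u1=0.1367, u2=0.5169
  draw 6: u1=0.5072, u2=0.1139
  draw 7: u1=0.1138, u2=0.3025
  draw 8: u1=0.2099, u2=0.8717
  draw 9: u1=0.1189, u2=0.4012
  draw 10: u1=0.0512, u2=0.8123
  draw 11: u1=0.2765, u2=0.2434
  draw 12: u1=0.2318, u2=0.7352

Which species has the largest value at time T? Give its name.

Dominant species at T: R

t=0.000: Z=6 R=6 B=2
Draw 1: a1=1.428, a2=0.852, a3=1.320, a4=2.592, a5=0.476, a0=6.668; τ=−ln(0.0646)/6.668=0.411 → t=0.411; u2·a0=0.1116·6.668=0.744 ≤ a1=1.428 → R1 fires; Z=6 R=5 B=3
Draw 2: a1=1.190, a2=0.852, a3=1.100, a4=2.592, a5=0.714, a0=6.448; τ=−ln(0.8251)/6.448=0.030 → t=0.441; u2·a0=0.0715·6.448=0.461 ≤ a1=1.190 → R1 fires; Z=6 R=4 B=4
Draw 3: a1=0.952, a2=0.852, a3=0.880, a4=2.592, a5=0.952, a0=6.228; τ=−ln(0.4086)/6.228=0.144 → t=0.584; u2·a0=0.9870·6.228=6.147; a1+…+a4=5.276 < 6.147 ≤ a1+…+a5=6.228 → R5 fires; Z=8 R=4 B=4
Draw 4: a1=0.952, a2=1.136, a3=0.880, a4=3.456, a5=0.952, a0=7.376; τ=−ln(0.3916)/7.376=0.127 → t=0.711; u2·a0=0.9963·7.376=7.349; a1+…+a4=6.424 < 7.349 ≤ a1+…+a5=7.376 → R5 fires; Z=10 R=4 B=4
Draw 5: a1=0.952, a2=1.420, a3=0.880, a4=4.320, a5=0.952, a0=8.524; τ=−ln(0.1367)/8.524=0.233 → t=0.945; u2·a0=0.5169·8.524=4.406; a1+…+a3=3.252 < 4.406 ≤ a1+…+a4=7.572 → R4 fires; Z=9 R=6 B=4
Draw 6: a1=1.428, a2=1.278, a3=1.320, a4=3.888, a5=0.952, a0=8.866; τ=−ln(0.5072)/8.866=0.077 → t=1.021; u2·a0=0.1139·8.866=1.010 ≤ a1=1.428 → R1 fires; Z=9 R=5 B=5
Draw 7: a1=1.190, a2=1.278, a3=1.100, a4=3.888, a5=1.190, a0=8.646; τ=−ln(0.1138)/8.646=0.251 → t=1.273; u2·a0=0.3025·8.646=2.615; a1+a2=2.468 < 2.615 ≤ a1+…+a3=3.568 → R3 fires; Z=9 R=6 B=5
Draw 8: a1=1.428, a2=1.278, a3=1.320, a4=3.888, a5=1.190, a0=9.104; τ=−ln(0.2099)/9.104=0.171 → t=1.444; u2·a0=0.8717·9.104=7.936; a1+…+a4=7.914 < 7.936 ≤ a1+…+a5=9.104 → R5 fires; Z=11 R=6 B=5
Draw 9: a1=1.428, a2=1.562, a3=1.320, a4=4.752, a5=1.190, a0=10.252; τ=−ln(0.1189)/10.252=0.208 → t=1.652; u2·a0=0.4012·10.252=4.113; a1+a2=2.990 < 4.113 ≤ a1+…+a3=4.310 → R3 fires; Z=11 R=7 B=5
Draw 10: a1=1.666, a2=1.562, a3=1.540, a4=4.752, a5=1.190, a0=10.710; τ=−ln(0.0512)/10.710=0.277 → t=1.930; u2·a0=0.8123·10.710=8.700; a1+…+a3=4.768 < 8.700 ≤ a1+…+a4=9.520 → R4 fires; Z=10 R=9 B=5
Draw 11: a1=2.142, a2=1.420, a3=1.980, a4=4.320, a5=1.190, a0=11.052; τ=−ln(0.2765)/11.052=0.116 → t=2.046; u2·a0=0.2434·11.052=2.690; a1=2.142 < 2.690 ≤ a1+a2=3.562 → R2 fires; Z=9 R=11 B=5
Draw 12: a1=2.618, a2=1.278, a3=2.420, a4=3.888, a5=1.190, a0=11.394; τ=−ln(0.2318)/11.394=0.128 → t=2.174 > T=2.11: stop.
At T=2.11: Z=9 R=11 B=5; the largest is R.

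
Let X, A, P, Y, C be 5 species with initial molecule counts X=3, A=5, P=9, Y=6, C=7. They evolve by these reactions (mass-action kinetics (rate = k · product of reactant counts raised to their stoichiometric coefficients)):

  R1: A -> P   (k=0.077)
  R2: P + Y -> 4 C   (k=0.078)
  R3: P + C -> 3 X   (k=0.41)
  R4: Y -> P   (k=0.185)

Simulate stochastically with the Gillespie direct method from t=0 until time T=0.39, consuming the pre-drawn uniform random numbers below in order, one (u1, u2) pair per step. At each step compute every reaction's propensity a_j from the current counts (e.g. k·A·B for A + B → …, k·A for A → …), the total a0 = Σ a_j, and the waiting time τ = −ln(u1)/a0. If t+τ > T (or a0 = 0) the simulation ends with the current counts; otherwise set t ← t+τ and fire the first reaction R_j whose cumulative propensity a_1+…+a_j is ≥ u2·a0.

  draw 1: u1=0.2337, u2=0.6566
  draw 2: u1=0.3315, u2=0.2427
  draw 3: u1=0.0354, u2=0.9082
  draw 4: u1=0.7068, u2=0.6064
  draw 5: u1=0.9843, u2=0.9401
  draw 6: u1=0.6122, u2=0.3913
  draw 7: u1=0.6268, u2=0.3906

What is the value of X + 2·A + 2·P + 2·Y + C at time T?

Check how each reaction changes W = X + 2·A + 2·P + 2·Y + C (weight of products minus weight of reactants):
R1: A -> P: (2·1) − (2·1) = 2 − 2 = 0
R2: P + Y -> 4 C: (1·4) − (2·1 + 2·1) = 4 − 4 = 0
R3: P + C -> 3 X: (1·3) − (2·1 + 1·1) = 3 − 3 = 0
R4: Y -> P: (2·1) − (2·1) = 2 − 2 = 0
Every reaction leaves W unchanged, so W is conserved and no simulation is needed: W(T) = W(0) = 3 + 2·5 + 2·9 + 2·6 + 7 = 50

Value at T = 50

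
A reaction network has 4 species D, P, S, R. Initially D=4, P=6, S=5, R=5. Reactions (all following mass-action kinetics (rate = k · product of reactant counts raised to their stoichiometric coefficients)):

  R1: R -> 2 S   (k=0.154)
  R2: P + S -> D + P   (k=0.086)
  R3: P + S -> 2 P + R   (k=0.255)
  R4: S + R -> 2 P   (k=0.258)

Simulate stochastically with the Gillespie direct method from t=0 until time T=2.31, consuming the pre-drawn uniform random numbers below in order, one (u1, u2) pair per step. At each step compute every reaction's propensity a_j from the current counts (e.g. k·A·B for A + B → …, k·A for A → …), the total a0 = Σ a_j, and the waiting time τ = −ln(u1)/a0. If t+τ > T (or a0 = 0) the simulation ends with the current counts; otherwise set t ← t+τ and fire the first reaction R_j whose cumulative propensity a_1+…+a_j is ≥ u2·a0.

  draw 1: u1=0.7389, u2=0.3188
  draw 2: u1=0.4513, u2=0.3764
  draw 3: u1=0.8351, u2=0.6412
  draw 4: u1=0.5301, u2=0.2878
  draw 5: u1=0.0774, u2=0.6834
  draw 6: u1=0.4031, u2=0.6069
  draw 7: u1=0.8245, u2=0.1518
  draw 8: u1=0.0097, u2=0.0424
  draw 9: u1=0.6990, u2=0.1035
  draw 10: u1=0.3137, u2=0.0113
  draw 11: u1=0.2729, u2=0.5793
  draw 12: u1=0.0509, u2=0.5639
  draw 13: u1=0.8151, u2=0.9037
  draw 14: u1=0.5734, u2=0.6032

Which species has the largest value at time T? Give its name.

Dominant species at T: P

t=0.000: D=4 P=6 S=5 R=5
Draw 1: a1=0.770, a2=2.580, a3=7.650, a4=6.450, a0=17.450; τ=−ln(0.7389)/17.450=0.017 → t=0.017; u2·a0=0.3188·17.450=5.563; a1+a2=3.350 < 5.563 ≤ a1+…+a3=11.000 → R3 fires; D=4 P=7 S=4 R=6
Draw 2: a1=0.924, a2=2.408, a3=7.140, a4=6.192, a0=16.664; τ=−ln(0.4513)/16.664=0.048 → t=0.065; u2·a0=0.3764·16.664=6.272; a1+a2=3.332 < 6.272 ≤ a1+…+a3=10.472 → R3 fires; D=4 P=8 S=3 R=7
Draw 3: a1=1.078, a2=2.064, a3=6.120, a4=5.418, a0=14.680; τ=−ln(0.8351)/14.680=0.012 → t=0.077; u2·a0=0.6412·14.680=9.413; a1+…+a3=9.262 < 9.413 ≤ a1+…+a4=14.680 → R4 fires; D=4 P=10 S=2 R=6
Draw 4: a1=0.924, a2=1.720, a3=5.100, a4=3.096, a0=10.840; τ=−ln(0.5301)/10.840=0.059 → t=0.136; u2·a0=0.2878·10.840=3.120; a1+a2=2.644 < 3.120 ≤ a1+…+a3=7.744 → R3 fires; D=4 P=11 S=1 R=7
Draw 5: a1=1.078, a2=0.946, a3=2.805, a4=1.806, a0=6.635; τ=−ln(0.0774)/6.635=0.386 → t=0.522; u2·a0=0.6834·6.635=4.534; a1+a2=2.024 < 4.534 ≤ a1+…+a3=4.829 → R3 fires; D=4 P=12 S=0 R=8
Draw 6: a1=1.232, a2=0.000, a3=0.000, a4=0.000, a0=1.232; τ=−ln(0.4031)/1.232=0.737 → t=1.259; u2·a0=0.6069·1.232=0.748 ≤ a1=1.232 → R1 fires; D=4 P=12 S=2 R=7
Draw 7: a1=1.078, a2=2.064, a3=6.120, a4=3.612, a0=12.874; τ=−ln(0.8245)/12.874=0.015 → t=1.274; u2·a0=0.1518·12.874=1.954; a1=1.078 < 1.954 ≤ a1+a2=3.142 → R2 fires; D=5 P=12 S=1 R=7
Draw 8: a1=1.078, a2=1.032, a3=3.060, a4=1.806, a0=6.976; τ=−ln(0.0097)/6.976=0.665 → t=1.939; u2·a0=0.0424·6.976=0.296 ≤ a1=1.078 → R1 fires; D=5 P=12 S=3 R=6
Draw 9: a1=0.924, a2=3.096, a3=9.180, a4=4.644, a0=17.844; τ=−ln(0.6990)/17.844=0.020 → t=1.959; u2·a0=0.1035·17.844=1.847; a1=0.924 < 1.847 ≤ a1+a2=4.020 → R2 fires; D=6 P=12 S=2 R=6
Draw 10: a1=0.924, a2=2.064, a3=6.120, a4=3.096, a0=12.204; τ=−ln(0.3137)/12.204=0.095 → t=2.054; u2·a0=0.0113·12.204=0.138 ≤ a1=0.924 → R1 fires; D=6 P=12 S=4 R=5
Draw 11: a1=0.770, a2=4.128, a3=12.240, a4=5.160, a0=22.298; τ=−ln(0.2729)/22.298=0.058 → t=2.112; u2·a0=0.5793·22.298=12.917; a1+a2=4.898 < 12.917 ≤ a1+…+a3=17.138 → R3 fires; D=6 P=13 S=3 R=6
Draw 12: a1=0.924, a2=3.354, a3=9.945, a4=4.644, a0=18.867; τ=−ln(0.0509)/18.867=0.158 → t=2.270; u2·a0=0.5639·18.867=10.639; a1+a2=4.278 < 10.639 ≤ a1+…+a3=14.223 → R3 fires; D=6 P=14 S=2 R=7
Draw 13: a1=1.078, a2=2.408, a3=7.140, a4=3.612, a0=14.238; τ=−ln(0.8151)/14.238=0.014 → t=2.284; u2·a0=0.9037·14.238=12.867; a1+…+a3=10.626 < 12.867 ≤ a1+…+a4=14.238 → R4 fires; D=6 P=16 S=1 R=6
Draw 14: a1=0.924, a2=1.376, a3=4.080, a4=1.548, a0=7.928; τ=−ln(0.5734)/7.928=0.070 → t=2.354 > T=2.31: stop.
At T=2.31: D=6 P=16 S=1 R=6; the largest is P.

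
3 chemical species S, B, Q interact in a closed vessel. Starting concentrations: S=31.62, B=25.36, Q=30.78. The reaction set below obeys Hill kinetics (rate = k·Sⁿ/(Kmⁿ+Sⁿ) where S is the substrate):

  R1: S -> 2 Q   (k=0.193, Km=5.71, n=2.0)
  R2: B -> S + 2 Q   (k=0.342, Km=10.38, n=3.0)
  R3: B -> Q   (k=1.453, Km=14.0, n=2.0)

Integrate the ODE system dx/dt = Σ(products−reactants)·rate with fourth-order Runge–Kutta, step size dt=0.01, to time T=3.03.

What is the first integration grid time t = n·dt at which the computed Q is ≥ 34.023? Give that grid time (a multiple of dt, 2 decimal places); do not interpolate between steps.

Threshold first reached at t = 1.55

RK4 with dt=0.01: 303 steps to T=3.03. Trajectory (selected grid times):
t=0.00: S=31.62 B=25.36 Q=30.78
t=0.34: S=31.67 B=24.87 Q=31.50
t=0.67: S=31.71 B=24.41 Q=32.20
t=1.01: S=31.75 B=23.93 Q=32.91
t=1.35: S=31.80 B=23.46 Q=33.62
t=1.54: S=31.82 B=23.19 Q=34.01
t=1.55: S=31.82 B=23.18 Q=34.03
t=1.68: S=31.84 B=23.00 Q=34.30
t=2.02: S=31.88 B=22.54 Q=35.00
t=2.36: S=31.92 B=22.08 Q=35.69
t=2.69: S=31.96 B=21.63 Q=36.36
t=3.03: S=32.00 B=21.18 Q=37.04
Q(1.54)=34.011 < 34.023 but Q(1.55)=34.032 ≥ 34.023, so the first grid time is t=1.55.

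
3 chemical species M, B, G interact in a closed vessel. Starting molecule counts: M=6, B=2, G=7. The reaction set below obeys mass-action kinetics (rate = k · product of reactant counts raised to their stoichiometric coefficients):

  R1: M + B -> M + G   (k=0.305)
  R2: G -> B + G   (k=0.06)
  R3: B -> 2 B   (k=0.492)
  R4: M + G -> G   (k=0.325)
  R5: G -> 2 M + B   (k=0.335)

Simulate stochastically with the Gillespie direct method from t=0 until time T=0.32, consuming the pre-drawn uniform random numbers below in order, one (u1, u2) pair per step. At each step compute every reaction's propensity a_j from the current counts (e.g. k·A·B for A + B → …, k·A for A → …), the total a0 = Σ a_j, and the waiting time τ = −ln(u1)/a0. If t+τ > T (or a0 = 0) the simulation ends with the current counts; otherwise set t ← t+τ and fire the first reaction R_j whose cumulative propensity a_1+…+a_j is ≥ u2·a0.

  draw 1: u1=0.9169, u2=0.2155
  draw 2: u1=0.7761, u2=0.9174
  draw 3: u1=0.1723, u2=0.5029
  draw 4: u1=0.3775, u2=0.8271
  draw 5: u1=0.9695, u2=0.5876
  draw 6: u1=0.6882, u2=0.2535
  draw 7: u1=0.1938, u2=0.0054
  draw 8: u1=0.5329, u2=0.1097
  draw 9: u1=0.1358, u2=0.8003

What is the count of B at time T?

B at T = 1

t=0.000: M=6 B=2 G=7
Draw 1: a1=3.660, a2=0.420, a3=0.984, a4=13.650, a5=2.345, a0=21.059; τ=−ln(0.9169)/21.059=0.004 → t=0.004; u2·a0=0.2155·21.059=4.538; a1+a2=4.080 < 4.538 ≤ a1+…+a3=5.064 → R3 fires; M=6 B=3 G=7
Draw 2: a1=5.490, a2=0.420, a3=1.476, a4=13.650, a5=2.345, a0=23.381; τ=−ln(0.7761)/23.381=0.011 → t=0.015; u2·a0=0.9174·23.381=21.450; a1+…+a4=21.036 < 21.450 ≤ a1+…+a5=23.381 → R5 fires; M=8 B=4 G=6
Draw 3: a1=9.760, a2=0.360, a3=1.968, a4=15.600, a5=2.010, a0=29.698; τ=−ln(0.1723)/29.698=0.059 → t=0.074; u2·a0=0.5029·29.698=14.935; a1+…+a3=12.088 < 14.935 ≤ a1+…+a4=27.688 → R4 fires; M=7 B=4 G=6
Draw 4: a1=8.540, a2=0.360, a3=1.968, a4=13.650, a5=2.010, a0=26.528; τ=−ln(0.3775)/26.528=0.037 → t=0.111; u2·a0=0.8271·26.528=21.941; a1+…+a3=10.868 < 21.941 ≤ a1+…+a4=24.518 → R4 fires; M=6 B=4 G=6
Draw 5: a1=7.320, a2=0.360, a3=1.968, a4=11.700, a5=2.010, a0=23.358; τ=−ln(0.9695)/23.358=0.001 → t=0.112; u2·a0=0.5876·23.358=13.725; a1+…+a3=9.648 < 13.725 ≤ a1+…+a4=21.348 → R4 fires; M=5 B=4 G=6
Draw 6: a1=6.100, a2=0.360, a3=1.968, a4=9.750, a5=2.010, a0=20.188; τ=−ln(0.6882)/20.188=0.019 → t=0.131; u2·a0=0.2535·20.188=5.118 ≤ a1=6.100 → R1 fires; M=5 B=3 G=7
Draw 7: a1=4.575, a2=0.420, a3=1.476, a4=11.375, a5=2.345, a0=20.191; τ=−ln(0.1938)/20.191=0.081 → t=0.212; u2·a0=0.0054·20.191=0.109 ≤ a1=4.575 → R1 fires; M=5 B=2 G=8
Draw 8: a1=3.050, a2=0.480, a3=0.984, a4=13.000, a5=2.680, a0=20.194; τ=−ln(0.5329)/20.194=0.031 → t=0.243; u2·a0=0.1097·20.194=2.215 ≤ a1=3.050 → R1 fires; M=5 B=1 G=9
Draw 9: a1=1.525, a2=0.540, a3=0.492, a4=14.625, a5=3.015, a0=20.197; τ=−ln(0.1358)/20.197=0.099 → t=0.342 > T=0.32: stop.
Read off B at T=0.32: 1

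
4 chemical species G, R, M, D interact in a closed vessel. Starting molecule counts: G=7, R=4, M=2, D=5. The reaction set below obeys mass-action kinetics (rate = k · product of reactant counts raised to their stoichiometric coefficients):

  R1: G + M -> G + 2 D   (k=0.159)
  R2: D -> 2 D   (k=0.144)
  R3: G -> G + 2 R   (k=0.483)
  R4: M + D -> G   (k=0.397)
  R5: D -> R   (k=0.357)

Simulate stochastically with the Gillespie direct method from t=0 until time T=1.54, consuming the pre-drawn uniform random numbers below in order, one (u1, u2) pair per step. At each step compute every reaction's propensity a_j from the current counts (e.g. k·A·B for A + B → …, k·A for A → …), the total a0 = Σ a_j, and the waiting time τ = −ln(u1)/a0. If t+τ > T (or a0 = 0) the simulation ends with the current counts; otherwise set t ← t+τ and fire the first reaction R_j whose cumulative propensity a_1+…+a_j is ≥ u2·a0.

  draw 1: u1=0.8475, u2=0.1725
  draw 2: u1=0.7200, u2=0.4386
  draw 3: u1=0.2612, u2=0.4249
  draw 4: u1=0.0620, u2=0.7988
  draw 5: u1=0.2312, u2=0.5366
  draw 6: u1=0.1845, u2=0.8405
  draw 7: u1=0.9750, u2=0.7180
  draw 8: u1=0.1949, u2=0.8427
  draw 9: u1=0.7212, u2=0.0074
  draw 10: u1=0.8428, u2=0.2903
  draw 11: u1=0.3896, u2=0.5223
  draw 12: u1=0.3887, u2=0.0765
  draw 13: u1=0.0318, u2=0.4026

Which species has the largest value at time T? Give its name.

Dominant species at T: R

t=0.000: G=7 R=4 M=2 D=5
Draw 1: a1=2.226, a2=0.720, a3=3.381, a4=3.970, a5=1.785, a0=12.082; τ=−ln(0.8475)/12.082=0.014 → t=0.014; u2·a0=0.1725·12.082=2.084 ≤ a1=2.226 → R1 fires; G=7 R=4 M=1 D=7
Draw 2: a1=1.113, a2=1.008, a3=3.381, a4=2.779, a5=2.499, a0=10.780; τ=−ln(0.7200)/10.780=0.030 → t=0.044; u2·a0=0.4386·10.780=4.728; a1+a2=2.121 < 4.728 ≤ a1+…+a3=5.502 → R3 fires; G=7 R=6 M=1 D=7
Draw 3: a1=1.113, a2=1.008, a3=3.381, a4=2.779, a5=2.499, a0=10.780; τ=−ln(0.2612)/10.780=0.125 → t=0.169; u2·a0=0.4249·10.780=4.580; a1+a2=2.121 < 4.580 ≤ a1+…+a3=5.502 → R3 fires; G=7 R=8 M=1 D=7
Draw 4: a1=1.113, a2=1.008, a3=3.381, a4=2.779, a5=2.499, a0=10.780; τ=−ln(0.0620)/10.780=0.258 → t=0.427; u2·a0=0.7988·10.780=8.611; a1+…+a4=8.281 < 8.611 ≤ a1+…+a5=10.780 → R5 fires; G=7 R=9 M=1 D=6
Draw 5: a1=1.113, a2=0.864, a3=3.381, a4=2.382, a5=2.142, a0=9.882; τ=−ln(0.2312)/9.882=0.148 → t=0.575; u2·a0=0.5366·9.882=5.303; a1+a2=1.977 < 5.303 ≤ a1+…+a3=5.358 → R3 fires; G=7 R=11 M=1 D=6
Draw 6: a1=1.113, a2=0.864, a3=3.381, a4=2.382, a5=2.142, a0=9.882; τ=−ln(0.1845)/9.882=0.171 → t=0.746; u2·a0=0.8405·9.882=8.306; a1+…+a4=7.740 < 8.306 ≤ a1+…+a5=9.882 → R5 fires; G=7 R=12 M=1 D=5
Draw 7: a1=1.113, a2=0.720, a3=3.381, a4=1.985, a5=1.785, a0=8.984; τ=−ln(0.9750)/8.984=0.003 → t=0.749; u2·a0=0.7180·8.984=6.451; a1+…+a3=5.214 < 6.451 ≤ a1+…+a4=7.199 → R4 fires; G=8 R=12 M=0 D=4
Draw 8: a1=0.000, a2=0.576, a3=3.864, a4=0.000, a5=1.428, a0=5.868; τ=−ln(0.1949)/5.868=0.279 → t=1.027; u2·a0=0.8427·5.868=4.945; a1+…+a4=4.440 < 4.945 ≤ a1+…+a5=5.868 → R5 fires; G=8 R=13 M=0 D=3
Draw 9: a1=0.000, a2=0.432, a3=3.864, a4=0.000, a5=1.071, a0=5.367; τ=−ln(0.7212)/5.367=0.061 → t=1.088; u2·a0=0.0074·5.367=0.040; a1=0.000 < 0.040 ≤ a1+a2=0.432 → R2 fires; G=8 R=13 M=0 D=4
Draw 10: a1=0.000, a2=0.576, a3=3.864, a4=0.000, a5=1.428, a0=5.868; τ=−ln(0.8428)/5.868=0.029 → t=1.117; u2·a0=0.2903·5.868=1.703; a1+a2=0.576 < 1.703 ≤ a1+…+a3=4.440 → R3 fires; G=8 R=15 M=0 D=4
Draw 11: a1=0.000, a2=0.576, a3=3.864, a4=0.000, a5=1.428, a0=5.868; τ=−ln(0.3896)/5.868=0.161 → t=1.278; u2·a0=0.5223·5.868=3.065; a1+a2=0.576 < 3.065 ≤ a1+…+a3=4.440 → R3 fires; G=8 R=17 M=0 D=4
Draw 12: a1=0.000, a2=0.576, a3=3.864, a4=0.000, a5=1.428, a0=5.868; τ=−ln(0.3887)/5.868=0.161 → t=1.439; u2·a0=0.0765·5.868=0.449; a1=0.000 < 0.449 ≤ a1+a2=0.576 → R2 fires; G=8 R=17 M=0 D=5
Draw 13: a1=0.000, a2=0.720, a3=3.864, a4=0.000, a5=1.785, a0=6.369; τ=−ln(0.0318)/6.369=0.541 → t=1.980 > T=1.54: stop.
At T=1.54: G=8 R=17 M=0 D=5; the largest is R.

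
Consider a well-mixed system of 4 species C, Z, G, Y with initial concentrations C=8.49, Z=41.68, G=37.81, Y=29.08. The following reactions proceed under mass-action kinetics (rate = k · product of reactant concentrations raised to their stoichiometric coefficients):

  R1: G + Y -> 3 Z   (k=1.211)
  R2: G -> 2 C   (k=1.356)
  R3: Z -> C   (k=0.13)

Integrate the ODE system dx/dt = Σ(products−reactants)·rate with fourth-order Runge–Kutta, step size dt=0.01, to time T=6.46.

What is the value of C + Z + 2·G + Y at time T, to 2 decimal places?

Value at T = 154.87

Check how each reaction changes W = C + Z + 2·G + Y (weight of products minus weight of reactants):
R1: G + Y -> 3 Z: (1·3) − (2·1 + 1·1) = 3 − 3 = 0
R2: G -> 2 C: (1·2) − (2·1) = 2 − 2 = 0
R3: Z -> C: (1·1) − (1·1) = 1 − 1 = 0
Every reaction leaves W unchanged, so W is conserved and no simulation is needed: W(T) = W(0) = 8.49 + 41.68 + 2·37.81 + 29.08 = 154.87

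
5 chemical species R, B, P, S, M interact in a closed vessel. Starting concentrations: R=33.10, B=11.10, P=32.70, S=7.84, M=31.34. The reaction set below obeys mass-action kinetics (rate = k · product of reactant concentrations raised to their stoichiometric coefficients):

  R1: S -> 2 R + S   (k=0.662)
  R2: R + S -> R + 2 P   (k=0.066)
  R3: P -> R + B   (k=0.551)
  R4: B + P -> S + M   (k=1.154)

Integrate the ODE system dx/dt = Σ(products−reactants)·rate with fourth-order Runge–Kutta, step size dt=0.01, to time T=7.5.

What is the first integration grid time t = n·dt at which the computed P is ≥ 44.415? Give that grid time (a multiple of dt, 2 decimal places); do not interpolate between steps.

RK4 with dt=0.01: 750 steps to T=7.5. Trajectory (selected grid times):
t=0.00: R=33.10 B=11.10 P=32.70 S=7.84 M=31.34
t=0.82: R=61.62 B=0.48 P=44.41 S=7.30 M=58.33
t=0.83: R=61.96 B=0.48 P=44.51 S=7.25 M=58.57
t=1.67: R=90.35 B=0.48 P=49.31 S=4.84 M=80.49
t=2.50: R=118.12 B=0.48 P=51.47 S=3.77 M=103.58
t=3.33: R=145.73 B=0.48 P=52.81 S=3.09 M=127.44
t=4.17: R=173.57 B=0.48 P=53.75 S=2.63 M=152.12
t=5.00: R=201.01 B=0.48 P=54.43 S=2.29 M=176.86
t=5.83: R=228.39 B=0.48 P=54.95 S=2.03 M=201.88
t=6.67: R=256.05 B=0.48 P=55.37 S=1.82 M=227.41
t=7.50: R=283.36 B=0.48 P=55.70 S=1.65 M=252.81
P(0.82)=44.409 < 44.415 but P(0.83)=44.512 ≥ 44.415, so the first grid time is t=0.83.

Threshold first reached at t = 0.83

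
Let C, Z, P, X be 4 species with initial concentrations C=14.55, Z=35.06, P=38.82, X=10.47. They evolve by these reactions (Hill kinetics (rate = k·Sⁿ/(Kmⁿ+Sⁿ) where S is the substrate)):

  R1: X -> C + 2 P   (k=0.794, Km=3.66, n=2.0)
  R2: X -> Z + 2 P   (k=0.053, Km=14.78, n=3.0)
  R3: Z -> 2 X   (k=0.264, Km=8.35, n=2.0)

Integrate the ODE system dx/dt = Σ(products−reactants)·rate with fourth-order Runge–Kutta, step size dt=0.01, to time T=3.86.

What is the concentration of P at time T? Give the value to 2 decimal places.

P at T = 44.33

RK4 with dt=0.01: 386 steps to T=3.86. Trajectory (selected grid times):
t=0.00: C=14.55 Z=35.06 P=38.82 X=10.47
t=0.43: C=14.85 Z=34.96 P=39.44 X=10.37
t=0.86: C=15.16 Z=34.86 P=40.06 X=10.28
t=1.29: C=15.46 Z=34.76 P=40.67 X=10.19
t=1.72: C=15.76 Z=34.65 P=41.29 X=10.09
t=2.14: C=16.06 Z=34.55 P=41.89 X=10.00
t=2.57: C=16.36 Z=34.45 P=42.50 X=9.91
t=3.00: C=16.66 Z=34.35 P=43.11 X=9.82
t=3.43: C=16.96 Z=34.25 P=43.72 X=9.73
t=3.86: C=17.26 Z=34.15 P=44.33 X=9.64
Read off P at T=3.86: 44.33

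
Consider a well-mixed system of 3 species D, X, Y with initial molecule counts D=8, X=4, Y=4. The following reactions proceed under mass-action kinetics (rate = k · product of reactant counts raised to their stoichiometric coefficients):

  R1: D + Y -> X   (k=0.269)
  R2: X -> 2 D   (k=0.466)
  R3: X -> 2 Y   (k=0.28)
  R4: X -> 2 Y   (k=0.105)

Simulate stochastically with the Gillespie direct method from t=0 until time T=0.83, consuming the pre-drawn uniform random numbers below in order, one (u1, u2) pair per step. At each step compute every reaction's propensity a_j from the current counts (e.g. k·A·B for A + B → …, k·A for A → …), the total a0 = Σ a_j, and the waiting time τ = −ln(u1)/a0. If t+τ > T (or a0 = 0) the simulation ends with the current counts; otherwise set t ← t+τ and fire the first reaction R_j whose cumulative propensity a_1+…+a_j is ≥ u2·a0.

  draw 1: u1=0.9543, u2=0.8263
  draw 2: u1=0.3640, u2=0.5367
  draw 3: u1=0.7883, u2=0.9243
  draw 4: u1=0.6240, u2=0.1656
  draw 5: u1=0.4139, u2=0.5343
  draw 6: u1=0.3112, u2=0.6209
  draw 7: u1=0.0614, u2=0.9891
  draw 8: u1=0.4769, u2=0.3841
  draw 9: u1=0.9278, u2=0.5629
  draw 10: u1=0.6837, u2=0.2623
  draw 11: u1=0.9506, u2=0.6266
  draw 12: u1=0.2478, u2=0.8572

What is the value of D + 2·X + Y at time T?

Value at T = 20

Check how each reaction changes W = D + 2·X + Y (weight of products minus weight of reactants):
R1: D + Y -> X: (2·1) − (1·1 + 1·1) = 2 − 2 = 0
R2: X -> 2 D: (1·2) − (2·1) = 2 − 2 = 0
R3: X -> 2 Y: (1·2) − (2·1) = 2 − 2 = 0
R4: X -> 2 Y: (1·2) − (2·1) = 2 − 2 = 0
Every reaction leaves W unchanged, so W is conserved and no simulation is needed: W(T) = W(0) = 8 + 2·4 + 4 = 20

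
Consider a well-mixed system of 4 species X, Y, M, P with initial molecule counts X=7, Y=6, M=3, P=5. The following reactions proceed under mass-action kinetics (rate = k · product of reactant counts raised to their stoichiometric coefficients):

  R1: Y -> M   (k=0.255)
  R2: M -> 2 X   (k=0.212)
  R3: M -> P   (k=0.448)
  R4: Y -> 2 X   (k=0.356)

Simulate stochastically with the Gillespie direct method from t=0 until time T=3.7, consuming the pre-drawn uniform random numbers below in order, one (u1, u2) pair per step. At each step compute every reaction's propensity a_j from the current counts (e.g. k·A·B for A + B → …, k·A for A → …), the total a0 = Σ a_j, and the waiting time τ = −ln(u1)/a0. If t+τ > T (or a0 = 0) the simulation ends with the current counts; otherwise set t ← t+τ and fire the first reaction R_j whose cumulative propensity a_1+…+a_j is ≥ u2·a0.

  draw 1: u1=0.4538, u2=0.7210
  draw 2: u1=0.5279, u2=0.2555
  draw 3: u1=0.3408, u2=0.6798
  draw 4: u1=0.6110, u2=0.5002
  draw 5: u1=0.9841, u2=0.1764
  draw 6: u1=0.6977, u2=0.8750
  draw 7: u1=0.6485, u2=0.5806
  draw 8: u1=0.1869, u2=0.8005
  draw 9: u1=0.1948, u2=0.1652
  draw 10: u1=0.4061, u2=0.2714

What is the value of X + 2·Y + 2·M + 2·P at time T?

Check how each reaction changes W = X + 2·Y + 2·M + 2·P (weight of products minus weight of reactants):
R1: Y -> M: (2·1) − (2·1) = 2 − 2 = 0
R2: M -> 2 X: (1·2) − (2·1) = 2 − 2 = 0
R3: M -> P: (2·1) − (2·1) = 2 − 2 = 0
R4: Y -> 2 X: (1·2) − (2·1) = 2 − 2 = 0
Every reaction leaves W unchanged, so W is conserved and no simulation is needed: W(T) = W(0) = 7 + 2·6 + 2·3 + 2·5 = 35

Value at T = 35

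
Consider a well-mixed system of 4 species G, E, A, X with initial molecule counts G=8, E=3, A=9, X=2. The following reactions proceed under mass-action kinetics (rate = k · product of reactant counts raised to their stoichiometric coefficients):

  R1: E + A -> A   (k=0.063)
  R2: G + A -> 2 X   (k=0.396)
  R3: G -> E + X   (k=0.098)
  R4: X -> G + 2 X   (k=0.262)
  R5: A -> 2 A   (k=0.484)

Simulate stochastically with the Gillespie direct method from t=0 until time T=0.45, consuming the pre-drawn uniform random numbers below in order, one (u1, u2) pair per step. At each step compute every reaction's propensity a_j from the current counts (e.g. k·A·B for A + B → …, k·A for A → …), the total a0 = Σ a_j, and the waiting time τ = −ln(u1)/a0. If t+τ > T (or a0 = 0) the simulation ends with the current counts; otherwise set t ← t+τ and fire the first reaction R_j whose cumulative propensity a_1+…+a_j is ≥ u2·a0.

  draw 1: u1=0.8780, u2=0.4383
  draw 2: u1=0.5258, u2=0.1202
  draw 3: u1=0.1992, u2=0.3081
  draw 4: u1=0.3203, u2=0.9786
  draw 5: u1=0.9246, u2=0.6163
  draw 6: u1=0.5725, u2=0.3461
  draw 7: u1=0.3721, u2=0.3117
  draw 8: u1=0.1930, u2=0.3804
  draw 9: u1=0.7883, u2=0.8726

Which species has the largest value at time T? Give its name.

t=0.000: G=8 E=3 A=9 X=2
Draw 1: a1=1.701, a2=28.512, a3=0.784, a4=0.524, a5=4.356, a0=35.877; τ=−ln(0.8780)/35.877=0.004 → t=0.004; u2·a0=0.4383·35.877=15.725; a1=1.701 < 15.725 ≤ a1+a2=30.213 → R2 fires; G=7 E=3 A=8 X=4
Draw 2: a1=1.512, a2=22.176, a3=0.686, a4=1.048, a5=3.872, a0=29.294; τ=−ln(0.5258)/29.294=0.022 → t=0.026; u2·a0=0.1202·29.294=3.521; a1=1.512 < 3.521 ≤ a1+a2=23.688 → R2 fires; G=6 E=3 A=7 X=6
Draw 3: a1=1.323, a2=16.632, a3=0.588, a4=1.572, a5=3.388, a0=23.503; τ=−ln(0.1992)/23.503=0.069 → t=0.094; u2·a0=0.3081·23.503=7.241; a1=1.323 < 7.241 ≤ a1+a2=17.955 → R2 fires; G=5 E=3 A=6 X=8
Draw 4: a1=1.134, a2=11.880, a3=0.490, a4=2.096, a5=2.904, a0=18.504; τ=−ln(0.3203)/18.504=0.062 → t=0.156; u2·a0=0.9786·18.504=18.108; a1+…+a4=15.600 < 18.108 ≤ a1+…+a5=18.504 → R5 fires; G=5 E=3 A=7 X=8
Draw 5: a1=1.323, a2=13.860, a3=0.490, a4=2.096, a5=3.388, a0=21.157; τ=−ln(0.9246)/21.157=0.004 → t=0.159; u2·a0=0.6163·21.157=13.039; a1=1.323 < 13.039 ≤ a1+a2=15.183 → R2 fires; G=4 E=3 A=6 X=10
Draw 6: a1=1.134, a2=9.504, a3=0.392, a4=2.620, a5=2.904, a0=16.554; τ=−ln(0.5725)/16.554=0.034 → t=0.193; u2·a0=0.3461·16.554=5.729; a1=1.134 < 5.729 ≤ a1+a2=10.638 → R2 fires; G=3 E=3 A=5 X=12
Draw 7: a1=0.945, a2=5.940, a3=0.294, a4=3.144, a5=2.420, a0=12.743; τ=−ln(0.3721)/12.743=0.078 → t=0.271; u2·a0=0.3117·12.743=3.972; a1=0.945 < 3.972 ≤ a1+a2=6.885 → R2 fires; G=2 E=3 A=4 X=14
Draw 8: a1=0.756, a2=3.168, a3=0.196, a4=3.668, a5=1.936, a0=9.724; τ=−ln(0.1930)/9.724=0.169 → t=0.440; u2·a0=0.3804·9.724=3.699; a1=0.756 < 3.699 ≤ a1+a2=3.924 → R2 fires; G=1 E=3 A=3 X=16
Draw 9: a1=0.567, a2=1.188, a3=0.098, a4=4.192, a5=1.452, a0=7.497; τ=−ln(0.7883)/7.497=0.032 → t=0.472 > T=0.45: stop.
At T=0.45: G=1 E=3 A=3 X=16; the largest is X.

Dominant species at T: X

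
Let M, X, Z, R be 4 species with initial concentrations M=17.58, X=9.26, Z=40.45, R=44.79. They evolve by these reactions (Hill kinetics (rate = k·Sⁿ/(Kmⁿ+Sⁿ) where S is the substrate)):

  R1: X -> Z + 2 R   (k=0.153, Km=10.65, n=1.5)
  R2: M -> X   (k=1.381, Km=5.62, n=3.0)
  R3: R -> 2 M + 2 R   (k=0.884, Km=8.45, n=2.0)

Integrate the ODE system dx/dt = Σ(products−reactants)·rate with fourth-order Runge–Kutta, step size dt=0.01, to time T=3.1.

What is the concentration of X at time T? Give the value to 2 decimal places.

RK4 with dt=0.01: 310 steps to T=3.1. Trajectory (selected grid times):
t=0.00: M=17.58 X=9.26 Z=40.45 R=44.79
t=0.34: M=17.71 X=9.69 Z=40.47 R=45.13
t=0.69: M=17.84 X=10.13 Z=40.50 R=45.48
t=1.03: M=17.96 X=10.56 Z=40.52 R=45.82
t=1.38: M=18.09 X=11.01 Z=40.55 R=46.17
t=1.72: M=18.22 X=11.44 Z=40.58 R=46.52
t=2.07: M=18.35 X=11.88 Z=40.61 R=46.87
t=2.41: M=18.47 X=12.30 Z=40.64 R=47.22
t=2.76: M=18.60 X=12.74 Z=40.67 R=47.58
t=3.10: M=18.73 X=13.17 Z=40.70 R=47.93
Read off X at T=3.1: 13.17

X at T = 13.17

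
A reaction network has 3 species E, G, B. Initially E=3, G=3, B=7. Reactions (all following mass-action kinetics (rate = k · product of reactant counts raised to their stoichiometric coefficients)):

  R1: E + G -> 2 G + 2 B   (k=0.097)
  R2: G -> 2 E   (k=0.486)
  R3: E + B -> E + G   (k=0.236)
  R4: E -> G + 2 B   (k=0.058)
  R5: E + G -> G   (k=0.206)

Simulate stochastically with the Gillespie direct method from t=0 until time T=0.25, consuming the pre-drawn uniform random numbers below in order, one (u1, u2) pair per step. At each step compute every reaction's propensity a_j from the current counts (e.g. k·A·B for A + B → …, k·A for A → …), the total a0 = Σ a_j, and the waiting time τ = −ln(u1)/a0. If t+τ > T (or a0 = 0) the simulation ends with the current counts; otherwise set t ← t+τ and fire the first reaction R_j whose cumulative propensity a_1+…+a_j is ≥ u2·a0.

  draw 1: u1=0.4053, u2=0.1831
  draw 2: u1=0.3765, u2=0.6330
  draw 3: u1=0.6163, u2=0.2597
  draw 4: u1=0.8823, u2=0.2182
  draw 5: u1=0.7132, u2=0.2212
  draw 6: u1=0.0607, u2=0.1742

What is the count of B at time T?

B at T = 4

t=0.000: E=3 G=3 B=7
Draw 1: a1=0.873, a2=1.458, a3=4.956, a4=0.174, a5=1.854, a0=9.315; τ=−ln(0.4053)/9.315=0.097 → t=0.097; u2·a0=0.1831·9.315=1.706; a1=0.873 < 1.706 ≤ a1+a2=2.331 → R2 fires; E=5 G=2 B=7
Draw 2: a1=0.970, a2=0.972, a3=8.260, a4=0.290, a5=2.060, a0=12.552; τ=−ln(0.3765)/12.552=0.078 → t=0.175; u2·a0=0.6330·12.552=7.945; a1+a2=1.942 < 7.945 ≤ a1+…+a3=10.202 → R3 fires; E=5 G=3 B=6
Draw 3: a1=1.455, a2=1.458, a3=7.080, a4=0.290, a5=3.090, a0=13.373; τ=−ln(0.6163)/13.373=0.036 → t=0.211; u2·a0=0.2597·13.373=3.473; a1+a2=2.913 < 3.473 ≤ a1+…+a3=9.993 → R3 fires; E=5 G=4 B=5
Draw 4: a1=1.940, a2=1.944, a3=5.900, a4=0.290, a5=4.120, a0=14.194; τ=−ln(0.8823)/14.194=0.009 → t=0.220; u2·a0=0.2182·14.194=3.097; a1=1.940 < 3.097 ≤ a1+a2=3.884 → R2 fires; E=7 G=3 B=5
Draw 5: a1=2.037, a2=1.458, a3=8.260, a4=0.406, a5=4.326, a0=16.487; τ=−ln(0.7132)/16.487=0.021 → t=0.240; u2·a0=0.2212·16.487=3.647; a1+a2=3.495 < 3.647 ≤ a1+…+a3=11.755 → R3 fires; E=7 G=4 B=4
Draw 6: a1=2.716, a2=1.944, a3=6.608, a4=0.406, a5=5.768, a0=17.442; τ=−ln(0.0607)/17.442=0.161 → t=0.401 > T=0.25: stop.
Read off B at T=0.25: 4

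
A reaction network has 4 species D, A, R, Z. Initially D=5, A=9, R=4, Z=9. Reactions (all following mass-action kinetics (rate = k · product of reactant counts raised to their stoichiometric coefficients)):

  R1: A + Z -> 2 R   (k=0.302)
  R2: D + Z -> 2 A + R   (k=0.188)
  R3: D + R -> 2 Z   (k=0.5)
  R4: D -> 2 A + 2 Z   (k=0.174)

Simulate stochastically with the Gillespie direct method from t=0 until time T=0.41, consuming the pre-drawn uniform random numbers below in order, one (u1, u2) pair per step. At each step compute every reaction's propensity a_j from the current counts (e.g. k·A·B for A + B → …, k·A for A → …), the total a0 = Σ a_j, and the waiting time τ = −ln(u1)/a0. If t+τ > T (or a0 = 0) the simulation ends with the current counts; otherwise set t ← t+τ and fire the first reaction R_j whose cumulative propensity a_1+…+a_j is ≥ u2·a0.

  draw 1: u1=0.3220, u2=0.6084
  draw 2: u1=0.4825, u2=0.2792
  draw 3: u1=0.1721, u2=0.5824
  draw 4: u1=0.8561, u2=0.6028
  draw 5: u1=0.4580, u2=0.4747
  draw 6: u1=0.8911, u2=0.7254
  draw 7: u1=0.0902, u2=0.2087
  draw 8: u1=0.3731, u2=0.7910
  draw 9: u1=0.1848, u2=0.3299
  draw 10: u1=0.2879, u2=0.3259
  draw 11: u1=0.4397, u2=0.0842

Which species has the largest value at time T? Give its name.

t=0.000: D=5 A=9 R=4 Z=9
Draw 1: a1=24.462, a2=8.460, a3=10.000, a4=0.870, a0=43.792; τ=−ln(0.3220)/43.792=0.026 → t=0.026; u2·a0=0.6084·43.792=26.643; a1=24.462 < 26.643 ≤ a1+a2=32.922 → R2 fires; D=4 A=11 R=5 Z=8
Draw 2: a1=26.576, a2=6.016, a3=10.000, a4=0.696, a0=43.288; τ=−ln(0.4825)/43.288=0.017 → t=0.043; u2·a0=0.2792·43.288=12.086 ≤ a1=26.576 → R1 fires; D=4 A=10 R=7 Z=7
Draw 3: a1=21.140, a2=5.264, a3=14.000, a4=0.696, a0=41.100; τ=−ln(0.1721)/41.100=0.043 → t=0.086; u2·a0=0.5824·41.100=23.937; a1=21.140 < 23.937 ≤ a1+a2=26.404 → R2 fires; D=3 A=12 R=8 Z=6
Draw 4: a1=21.744, a2=3.384, a3=12.000, a4=0.522, a0=37.650; τ=−ln(0.8561)/37.650=0.004 → t=0.090; u2·a0=0.6028·37.650=22.695; a1=21.744 < 22.695 ≤ a1+a2=25.128 → R2 fires; D=2 A=14 R=9 Z=5
Draw 5: a1=21.140, a2=1.880, a3=9.000, a4=0.348, a0=32.368; τ=−ln(0.4580)/32.368=0.024 → t=0.114; u2·a0=0.4747·32.368=15.365 ≤ a1=21.140 → R1 fires; D=2 A=13 R=11 Z=4
Draw 6: a1=15.704, a2=1.504, a3=11.000, a4=0.348, a0=28.556; τ=−ln(0.8911)/28.556=0.004 → t=0.118; u2·a0=0.7254·28.556=20.715; a1+a2=17.208 < 20.715 ≤ a1+…+a3=28.208 → R3 fires; D=1 A=13 R=10 Z=6
Draw 7: a1=23.556, a2=1.128, a3=5.000, a4=0.174, a0=29.858; τ=−ln(0.0902)/29.858=0.081 → t=0.198; u2·a0=0.2087·29.858=6.231 ≤ a1=23.556 → R1 fires; D=1 A=12 R=12 Z=5
Draw 8: a1=18.120, a2=0.940, a3=6.000, a4=0.174, a0=25.234; τ=−ln(0.3731)/25.234=0.039 → t=0.237; u2·a0=0.7910·25.234=19.960; a1+a2=19.060 < 19.960 ≤ a1+…+a3=25.060 → R3 fires; D=0 A=12 R=11 Z=7
Draw 9: a1=25.368, a2=0.000, a3=0.000, a4=0.000, a0=25.368; τ=−ln(0.1848)/25.368=0.067 → t=0.304; u2·a0=0.3299·25.368=8.369 ≤ a1=25.368 → R1 fires; D=0 A=11 R=13 Z=6
Draw 10: a1=19.932, a2=0.000, a3=0.000, a4=0.000, a0=19.932; τ=−ln(0.2879)/19.932=0.062 → t=0.366; u2·a0=0.3259·19.932=6.496 ≤ a1=19.932 → R1 fires; D=0 A=10 R=15 Z=5
Draw 11: a1=15.100, a2=0.000, a3=0.000, a4=0.000, a0=15.100; τ=−ln(0.4397)/15.100=0.054 → t=0.421 > T=0.41: stop.
At T=0.41: D=0 A=10 R=15 Z=5; the largest is R.

Dominant species at T: R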